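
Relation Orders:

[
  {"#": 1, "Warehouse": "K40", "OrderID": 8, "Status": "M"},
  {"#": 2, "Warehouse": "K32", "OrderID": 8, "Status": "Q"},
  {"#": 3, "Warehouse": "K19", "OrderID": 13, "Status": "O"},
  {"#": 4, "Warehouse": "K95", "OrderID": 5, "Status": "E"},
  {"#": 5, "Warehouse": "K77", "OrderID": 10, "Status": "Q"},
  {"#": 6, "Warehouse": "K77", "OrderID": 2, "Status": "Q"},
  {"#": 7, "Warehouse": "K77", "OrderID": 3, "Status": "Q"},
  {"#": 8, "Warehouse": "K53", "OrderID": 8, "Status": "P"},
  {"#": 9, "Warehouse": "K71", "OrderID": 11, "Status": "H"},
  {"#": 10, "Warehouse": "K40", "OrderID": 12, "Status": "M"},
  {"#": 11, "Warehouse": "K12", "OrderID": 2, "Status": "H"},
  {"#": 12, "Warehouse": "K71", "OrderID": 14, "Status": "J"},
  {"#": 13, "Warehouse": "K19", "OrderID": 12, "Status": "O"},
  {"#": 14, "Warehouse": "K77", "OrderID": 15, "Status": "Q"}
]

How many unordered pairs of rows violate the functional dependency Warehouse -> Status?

1

Warehouse=K40: all 2 rows agree on Status — 0 pairs.
Warehouse=K19: all 2 rows agree on Status — 0 pairs.
Warehouse=K77: all 4 rows agree on Status — 0 pairs.
Warehouse=K71: violating pairs (9,12) — 1 pair.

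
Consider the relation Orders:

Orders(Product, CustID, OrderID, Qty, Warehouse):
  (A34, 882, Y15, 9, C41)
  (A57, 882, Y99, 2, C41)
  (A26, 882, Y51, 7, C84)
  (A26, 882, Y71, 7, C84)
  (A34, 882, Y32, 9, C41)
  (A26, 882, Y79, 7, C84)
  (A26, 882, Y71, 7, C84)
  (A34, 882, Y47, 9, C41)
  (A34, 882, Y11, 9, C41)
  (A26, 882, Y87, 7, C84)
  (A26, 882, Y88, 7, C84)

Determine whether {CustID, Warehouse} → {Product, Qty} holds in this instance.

(CustID=882, Warehouse=C41): 5 rows → {Product,Qty} takes values {(A34, 9), (A57, 2)} — violation
(CustID=882, Warehouse=C84): 6 rows → {Product,Qty} = (A26, 7), (A26, 7), (A26, 7), (A26, 7), (A26, 7), (A26, 7) ✓
Two rows agree on {CustID, Warehouse} but differ on {Product, Qty}, so {CustID, Warehouse} → {Product, Qty} does not hold.

No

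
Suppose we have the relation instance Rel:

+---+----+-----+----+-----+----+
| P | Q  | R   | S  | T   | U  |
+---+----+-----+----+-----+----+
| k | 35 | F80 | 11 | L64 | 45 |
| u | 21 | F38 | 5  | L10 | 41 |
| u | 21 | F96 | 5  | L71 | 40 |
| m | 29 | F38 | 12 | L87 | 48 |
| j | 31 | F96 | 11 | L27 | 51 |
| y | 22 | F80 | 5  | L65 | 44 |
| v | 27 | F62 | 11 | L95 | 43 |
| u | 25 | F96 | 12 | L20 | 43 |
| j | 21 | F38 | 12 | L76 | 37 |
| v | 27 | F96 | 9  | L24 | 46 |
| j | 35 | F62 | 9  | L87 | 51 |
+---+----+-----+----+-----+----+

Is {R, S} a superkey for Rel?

Two distinct rows share (R=F38, S=12), so {R, S} does not determine every attribute — not a superkey.

No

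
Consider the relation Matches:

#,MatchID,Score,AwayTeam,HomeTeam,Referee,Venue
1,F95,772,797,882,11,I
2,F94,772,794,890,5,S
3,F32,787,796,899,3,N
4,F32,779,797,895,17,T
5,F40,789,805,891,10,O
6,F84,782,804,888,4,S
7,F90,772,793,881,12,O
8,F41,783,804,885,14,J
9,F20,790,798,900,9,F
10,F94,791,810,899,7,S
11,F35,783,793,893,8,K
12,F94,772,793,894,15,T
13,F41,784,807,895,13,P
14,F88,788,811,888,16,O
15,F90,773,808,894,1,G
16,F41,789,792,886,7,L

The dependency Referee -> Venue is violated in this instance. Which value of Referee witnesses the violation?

7

Referee=11: row 1 → Venue = I ✓
Referee=5: row 2 → Venue = S ✓
Referee=3: row 3 → Venue = N ✓
Referee=17: row 4 → Venue = T ✓
Referee=10: row 5 → Venue = O ✓
Referee=4: row 6 → Venue = S ✓
Referee=12: row 7 → Venue = O ✓
Referee=14: row 8 → Venue = J ✓
Referee=9: row 9 → Venue = F ✓
Referee=7: rows 10, 16 → Venue takes values {S, L} — violation
Referee=8: row 11 → Venue = K ✓
Referee=15: row 12 → Venue = T ✓
Referee=13: row 13 → Venue = P ✓
Referee=16: row 14 → Venue = O ✓
Referee=1: row 15 → Venue = G ✓
The only Referee value with inconsistent Venue is Referee=7.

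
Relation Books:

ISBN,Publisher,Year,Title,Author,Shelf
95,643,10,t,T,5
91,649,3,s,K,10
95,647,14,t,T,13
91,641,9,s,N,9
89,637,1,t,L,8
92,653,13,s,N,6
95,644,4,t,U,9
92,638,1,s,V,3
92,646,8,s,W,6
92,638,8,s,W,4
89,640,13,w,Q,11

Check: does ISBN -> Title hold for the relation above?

ISBN=95: 3 rows → Title = t, t, t ✓
ISBN=91: 2 rows → Title = s, s ✓
ISBN=89: 2 rows → Title takes values {t, w} — violation
ISBN=92: 4 rows → Title = s, s, s, s ✓
Two rows agree on ISBN but differ on Title, so ISBN -> Title does not hold.

No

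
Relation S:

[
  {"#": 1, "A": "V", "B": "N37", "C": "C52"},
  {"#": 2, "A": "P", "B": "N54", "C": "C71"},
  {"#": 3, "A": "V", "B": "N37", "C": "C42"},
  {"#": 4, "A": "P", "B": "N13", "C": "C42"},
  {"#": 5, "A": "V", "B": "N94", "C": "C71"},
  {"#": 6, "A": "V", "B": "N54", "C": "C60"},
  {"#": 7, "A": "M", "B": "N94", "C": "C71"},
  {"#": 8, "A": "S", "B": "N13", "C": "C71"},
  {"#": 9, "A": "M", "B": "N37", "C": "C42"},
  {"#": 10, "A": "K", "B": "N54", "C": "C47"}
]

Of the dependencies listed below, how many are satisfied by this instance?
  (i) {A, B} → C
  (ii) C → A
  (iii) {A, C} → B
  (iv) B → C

(i) {A, B} → C: (A=V, B=N37): rows 1, 3 → C takes values {C52, C42} — violation — fails.
(ii) C → A: C=C71: rows 2, 5, 7, 8 → A takes values {P, V, M, S} — violation; C=C42: rows 3, 4, 9 → A takes values {V, P, M} — violation — fails.
(iii) {A, C} → B: every LHS value maps to a single RHS value — holds.
(iv) B → C: B=N37: rows 1, 3, 9 → C takes values {C52, C42} — violation; B=N54: rows 2, 6, 10 → C takes values {C71, C60, C47} — violation; B=N13: rows 4, 8 → C takes values {C42, C71} — violation — fails.
1 of the 4 dependencies holds.

1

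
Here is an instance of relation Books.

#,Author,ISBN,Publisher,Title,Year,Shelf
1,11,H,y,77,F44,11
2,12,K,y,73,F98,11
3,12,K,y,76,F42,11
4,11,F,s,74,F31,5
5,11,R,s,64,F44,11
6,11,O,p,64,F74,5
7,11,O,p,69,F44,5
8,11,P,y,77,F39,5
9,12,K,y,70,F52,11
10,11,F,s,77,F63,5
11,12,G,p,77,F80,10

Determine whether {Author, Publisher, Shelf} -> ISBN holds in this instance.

Yes

(Author=11, Publisher=y, Shelf=11): row 1 → ISBN = H ✓
(Author=12, Publisher=y, Shelf=11): rows 2, 3, 9 → ISBN = K, K, K ✓
(Author=11, Publisher=s, Shelf=5): rows 4, 10 → ISBN = F, F ✓
(Author=11, Publisher=s, Shelf=11): row 5 → ISBN = R ✓
(Author=11, Publisher=p, Shelf=5): rows 6, 7 → ISBN = O, O ✓
(Author=11, Publisher=y, Shelf=5): row 8 → ISBN = P ✓
(Author=12, Publisher=p, Shelf=10): row 11 → ISBN = G ✓
Every {Author, Publisher, Shelf} value is associated with a single ISBN value, so {Author, Publisher, Shelf} -> ISBN holds.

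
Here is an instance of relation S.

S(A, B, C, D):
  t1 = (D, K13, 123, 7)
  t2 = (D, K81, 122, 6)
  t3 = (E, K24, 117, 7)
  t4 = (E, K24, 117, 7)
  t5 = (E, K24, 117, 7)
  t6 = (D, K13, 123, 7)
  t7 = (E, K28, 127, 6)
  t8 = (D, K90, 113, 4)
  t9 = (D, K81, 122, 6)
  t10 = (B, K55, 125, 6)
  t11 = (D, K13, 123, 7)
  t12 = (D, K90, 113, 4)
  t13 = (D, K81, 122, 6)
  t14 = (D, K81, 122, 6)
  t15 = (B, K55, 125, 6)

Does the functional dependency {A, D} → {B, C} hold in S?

Yes

(A=D, D=7): rows 1, 6, 11 → {B,C} = (K13, 123), (K13, 123), (K13, 123) ✓
(A=D, D=6): rows 2, 9, 13, 14 → {B,C} = (K81, 122), (K81, 122), (K81, 122), (K81, 122) ✓
(A=E, D=7): rows 3, 4, 5 → {B,C} = (K24, 117), (K24, 117), (K24, 117) ✓
(A=E, D=6): row 7 → {B,C} = (K28, 127) ✓
(A=D, D=4): rows 8, 12 → {B,C} = (K90, 113), (K90, 113) ✓
(A=B, D=6): rows 10, 15 → {B,C} = (K55, 125), (K55, 125) ✓
Every {A, D} value is associated with a single {B, C} value, so {A, D} → {B, C} holds.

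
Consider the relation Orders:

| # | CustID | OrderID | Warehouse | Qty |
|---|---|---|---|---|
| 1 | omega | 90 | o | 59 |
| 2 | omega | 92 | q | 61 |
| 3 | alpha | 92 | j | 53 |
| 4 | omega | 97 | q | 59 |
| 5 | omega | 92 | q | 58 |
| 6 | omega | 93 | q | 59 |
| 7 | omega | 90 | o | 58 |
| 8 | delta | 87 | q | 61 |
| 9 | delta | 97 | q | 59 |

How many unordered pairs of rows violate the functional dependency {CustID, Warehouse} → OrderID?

(CustID=omega, Warehouse=o): all 2 rows agree on OrderID — 0 pairs.
(CustID=omega, Warehouse=q): violating pairs (2,4), (2,6), (4,5), (4,6), (5,6) — 5 pairs.
(CustID=delta, Warehouse=q): violating pairs (8,9) — 1 pair.

6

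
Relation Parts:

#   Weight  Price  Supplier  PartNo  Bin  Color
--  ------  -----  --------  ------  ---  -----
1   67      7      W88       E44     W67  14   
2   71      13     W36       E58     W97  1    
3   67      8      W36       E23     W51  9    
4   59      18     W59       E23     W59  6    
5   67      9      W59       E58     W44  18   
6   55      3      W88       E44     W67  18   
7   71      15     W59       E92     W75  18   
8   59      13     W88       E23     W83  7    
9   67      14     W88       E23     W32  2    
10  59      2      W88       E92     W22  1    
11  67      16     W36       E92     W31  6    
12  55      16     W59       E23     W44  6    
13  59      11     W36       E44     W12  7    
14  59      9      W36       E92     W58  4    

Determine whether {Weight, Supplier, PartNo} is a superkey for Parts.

All 14 rows have distinct {Weight, Supplier, PartNo} values, so {Weight, Supplier, PartNo} → (all attributes) holds and {Weight, Supplier, PartNo} is a superkey.

Yes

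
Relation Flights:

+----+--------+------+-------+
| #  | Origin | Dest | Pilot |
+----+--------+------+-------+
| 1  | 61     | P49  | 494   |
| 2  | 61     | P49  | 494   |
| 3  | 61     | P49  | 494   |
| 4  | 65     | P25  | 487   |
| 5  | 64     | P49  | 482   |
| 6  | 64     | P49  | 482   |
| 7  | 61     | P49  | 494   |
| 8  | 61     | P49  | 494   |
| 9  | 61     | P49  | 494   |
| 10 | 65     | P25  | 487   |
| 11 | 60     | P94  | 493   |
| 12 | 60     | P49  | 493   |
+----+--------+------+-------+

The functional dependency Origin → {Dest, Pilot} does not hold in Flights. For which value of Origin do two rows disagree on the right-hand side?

Origin=61: rows 1, 2, 3, 7, 8, 9 → {Dest,Pilot} = (P49, 494), (P49, 494), (P49, 494), (P49, 494), (P49, 494), (P49, 494) ✓
Origin=65: rows 4, 10 → {Dest,Pilot} = (P25, 487), (P25, 487) ✓
Origin=64: rows 5, 6 → {Dest,Pilot} = (P49, 482), (P49, 482) ✓
Origin=60: rows 11, 12 → {Dest,Pilot} takes values {(P94, 493), (P49, 493)} — violation
The only Origin value with inconsistent RHS is Origin=60.

60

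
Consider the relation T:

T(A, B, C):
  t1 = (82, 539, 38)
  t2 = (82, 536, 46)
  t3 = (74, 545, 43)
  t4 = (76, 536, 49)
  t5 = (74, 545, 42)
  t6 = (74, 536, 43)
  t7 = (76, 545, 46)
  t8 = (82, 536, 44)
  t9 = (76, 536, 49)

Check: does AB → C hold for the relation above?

(A=82, B=539): row 1 → C = 38 ✓
(A=82, B=536): rows 2, 8 → C takes values {46, 44} — violation
(A=74, B=545): rows 3, 5 → C takes values {43, 42} — violation
(A=76, B=536): rows 4, 9 → C = 49, 49 ✓
(A=74, B=536): row 6 → C = 43 ✓
(A=76, B=545): row 7 → C = 46 ✓
Two rows agree on AB but differ on C, so AB → C does not hold.

No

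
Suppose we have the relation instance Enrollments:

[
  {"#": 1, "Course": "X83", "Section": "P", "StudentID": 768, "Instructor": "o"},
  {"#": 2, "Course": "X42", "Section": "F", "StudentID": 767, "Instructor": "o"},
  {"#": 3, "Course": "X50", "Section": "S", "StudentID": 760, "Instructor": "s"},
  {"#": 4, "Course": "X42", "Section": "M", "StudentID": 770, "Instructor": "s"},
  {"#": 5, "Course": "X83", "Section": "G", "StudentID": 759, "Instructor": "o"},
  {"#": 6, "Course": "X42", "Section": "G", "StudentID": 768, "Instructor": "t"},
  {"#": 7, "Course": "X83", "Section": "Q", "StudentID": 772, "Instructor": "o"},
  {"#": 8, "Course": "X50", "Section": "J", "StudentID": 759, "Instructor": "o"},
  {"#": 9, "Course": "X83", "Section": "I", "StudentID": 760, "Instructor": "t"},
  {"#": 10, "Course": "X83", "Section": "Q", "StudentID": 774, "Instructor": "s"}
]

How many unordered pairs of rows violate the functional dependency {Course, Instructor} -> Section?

3

(Course=X83, Instructor=o): violating pairs (1,5), (1,7), (5,7) — 3 pairs.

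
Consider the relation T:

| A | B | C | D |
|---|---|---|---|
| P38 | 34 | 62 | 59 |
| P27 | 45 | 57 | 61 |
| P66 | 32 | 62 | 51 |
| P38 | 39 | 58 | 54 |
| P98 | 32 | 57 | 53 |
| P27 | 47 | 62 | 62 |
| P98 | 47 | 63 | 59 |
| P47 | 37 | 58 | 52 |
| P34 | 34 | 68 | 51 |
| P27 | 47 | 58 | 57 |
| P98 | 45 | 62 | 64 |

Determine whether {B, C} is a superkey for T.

Yes

All 11 rows have distinct {B, C} values, so {B, C} → (all attributes) holds and {B, C} is a superkey.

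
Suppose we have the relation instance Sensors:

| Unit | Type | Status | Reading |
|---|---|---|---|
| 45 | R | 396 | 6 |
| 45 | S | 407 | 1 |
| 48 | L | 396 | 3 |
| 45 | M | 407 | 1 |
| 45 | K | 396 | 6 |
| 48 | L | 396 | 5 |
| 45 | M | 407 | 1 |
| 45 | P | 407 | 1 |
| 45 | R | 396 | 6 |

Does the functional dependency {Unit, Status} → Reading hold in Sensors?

No

(Unit=45, Status=396): 3 rows → Reading = 6, 6, 6 ✓
(Unit=45, Status=407): 4 rows → Reading = 1, 1, 1, 1 ✓
(Unit=48, Status=396): 2 rows → Reading takes values {3, 5} — violation
Two rows agree on {Unit, Status} but differ on Reading, so {Unit, Status} → Reading does not hold.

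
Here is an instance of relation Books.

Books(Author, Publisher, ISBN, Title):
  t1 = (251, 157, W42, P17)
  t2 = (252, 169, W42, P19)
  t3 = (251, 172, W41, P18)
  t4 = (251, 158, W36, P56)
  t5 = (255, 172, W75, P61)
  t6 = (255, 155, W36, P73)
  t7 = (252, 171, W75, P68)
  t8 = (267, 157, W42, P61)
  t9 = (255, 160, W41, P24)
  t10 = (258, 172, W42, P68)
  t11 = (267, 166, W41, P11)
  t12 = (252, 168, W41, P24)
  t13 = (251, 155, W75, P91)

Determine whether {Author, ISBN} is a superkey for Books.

Yes

All 13 rows have distinct {Author, ISBN} values, so {Author, ISBN} → (all attributes) holds and {Author, ISBN} is a superkey.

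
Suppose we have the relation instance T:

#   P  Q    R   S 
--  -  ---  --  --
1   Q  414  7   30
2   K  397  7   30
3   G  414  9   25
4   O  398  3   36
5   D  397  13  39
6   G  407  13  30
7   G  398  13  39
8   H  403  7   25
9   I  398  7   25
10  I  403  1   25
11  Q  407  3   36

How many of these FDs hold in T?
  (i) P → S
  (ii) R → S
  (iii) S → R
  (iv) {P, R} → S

(i) P → S: P=Q: rows 1, 11 → S takes values {30, 36} — violation; P=G: rows 3, 6, 7 → S takes values {25, 30, 39} — violation — fails.
(ii) R → S: R=7: rows 1, 2, 8, 9 → S takes values {30, 25} — violation; R=13: rows 5, 6, 7 → S takes values {39, 30} — violation — fails.
(iii) S → R: S=30: rows 1, 2, 6 → R takes values {7, 13} — violation; S=25: rows 3, 8, 9, 10 → R takes values {9, 7, 1} — violation — fails.
(iv) {P, R} → S: (P=G, R=13): rows 6, 7 → S takes values {30, 39} — violation — fails.
None of the 4 dependencies hold.

0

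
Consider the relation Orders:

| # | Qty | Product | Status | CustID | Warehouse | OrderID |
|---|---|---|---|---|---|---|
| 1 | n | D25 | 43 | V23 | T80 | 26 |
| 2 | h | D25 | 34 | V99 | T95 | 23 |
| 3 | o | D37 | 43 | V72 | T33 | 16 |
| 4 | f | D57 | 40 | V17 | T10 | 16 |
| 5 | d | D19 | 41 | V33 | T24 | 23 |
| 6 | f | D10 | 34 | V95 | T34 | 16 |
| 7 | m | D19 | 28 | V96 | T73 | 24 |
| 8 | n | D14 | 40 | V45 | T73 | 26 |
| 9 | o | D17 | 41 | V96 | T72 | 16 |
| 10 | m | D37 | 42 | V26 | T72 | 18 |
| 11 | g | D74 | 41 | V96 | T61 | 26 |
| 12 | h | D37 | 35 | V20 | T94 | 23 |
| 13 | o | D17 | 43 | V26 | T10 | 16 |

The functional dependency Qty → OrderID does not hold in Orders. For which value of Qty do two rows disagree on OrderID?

Qty=n: rows 1, 8 → OrderID = 26, 26 ✓
Qty=h: rows 2, 12 → OrderID = 23, 23 ✓
Qty=o: rows 3, 9, 13 → OrderID = 16, 16, 16 ✓
Qty=f: rows 4, 6 → OrderID = 16, 16 ✓
Qty=d: row 5 → OrderID = 23 ✓
Qty=m: rows 7, 10 → OrderID takes values {24, 18} — violation
Qty=g: row 11 → OrderID = 26 ✓
The only Qty value with inconsistent OrderID is Qty=m.

m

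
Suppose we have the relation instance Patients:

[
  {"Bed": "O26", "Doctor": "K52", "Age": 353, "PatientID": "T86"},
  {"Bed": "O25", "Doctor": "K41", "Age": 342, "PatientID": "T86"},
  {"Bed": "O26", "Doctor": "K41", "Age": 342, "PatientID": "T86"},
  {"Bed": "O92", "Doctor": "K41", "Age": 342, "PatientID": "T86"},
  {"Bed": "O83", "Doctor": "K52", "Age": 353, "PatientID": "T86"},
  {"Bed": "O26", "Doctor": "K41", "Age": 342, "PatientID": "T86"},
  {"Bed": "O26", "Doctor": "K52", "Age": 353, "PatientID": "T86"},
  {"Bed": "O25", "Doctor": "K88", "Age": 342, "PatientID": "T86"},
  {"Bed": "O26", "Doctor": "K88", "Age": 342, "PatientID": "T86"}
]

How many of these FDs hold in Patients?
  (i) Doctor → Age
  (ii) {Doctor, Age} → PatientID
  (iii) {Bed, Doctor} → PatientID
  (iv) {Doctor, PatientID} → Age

(i) Doctor → Age: every LHS value maps to a single RHS value — holds.
(ii) {Doctor, Age} → PatientID: every LHS value maps to a single RHS value — holds.
(iii) {Bed, Doctor} → PatientID: every LHS value maps to a single RHS value — holds.
(iv) {Doctor, PatientID} → Age: every LHS value maps to a single RHS value — holds.
4 of the 4 dependencies hold.

4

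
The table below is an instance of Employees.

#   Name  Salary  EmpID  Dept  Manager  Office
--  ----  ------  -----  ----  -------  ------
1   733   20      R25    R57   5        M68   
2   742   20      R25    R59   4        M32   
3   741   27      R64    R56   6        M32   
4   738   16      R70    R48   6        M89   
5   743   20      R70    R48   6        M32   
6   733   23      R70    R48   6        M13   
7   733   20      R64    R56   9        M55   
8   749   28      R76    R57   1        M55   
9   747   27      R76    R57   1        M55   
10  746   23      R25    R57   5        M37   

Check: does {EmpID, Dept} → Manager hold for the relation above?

(EmpID=R25, Dept=R57): rows 1, 10 → Manager = 5, 5 ✓
(EmpID=R25, Dept=R59): row 2 → Manager = 4 ✓
(EmpID=R64, Dept=R56): rows 3, 7 → Manager takes values {6, 9} — violation
(EmpID=R70, Dept=R48): rows 4, 5, 6 → Manager = 6, 6, 6 ✓
(EmpID=R76, Dept=R57): rows 8, 9 → Manager = 1, 1 ✓
Two rows agree on {EmpID, Dept} but differ on Manager, so {EmpID, Dept} → Manager does not hold.

No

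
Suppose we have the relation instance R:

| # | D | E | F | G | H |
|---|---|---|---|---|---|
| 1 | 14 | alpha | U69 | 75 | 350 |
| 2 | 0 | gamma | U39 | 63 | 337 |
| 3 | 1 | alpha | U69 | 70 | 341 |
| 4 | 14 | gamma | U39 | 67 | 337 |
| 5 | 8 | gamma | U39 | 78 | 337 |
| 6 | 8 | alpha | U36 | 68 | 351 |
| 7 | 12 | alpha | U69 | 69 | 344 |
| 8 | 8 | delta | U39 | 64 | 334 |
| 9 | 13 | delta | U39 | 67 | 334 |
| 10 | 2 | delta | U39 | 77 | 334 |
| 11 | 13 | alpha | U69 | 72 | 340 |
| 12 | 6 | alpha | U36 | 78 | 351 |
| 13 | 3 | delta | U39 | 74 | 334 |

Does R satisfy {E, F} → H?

(E=alpha, F=U69): rows 1, 3, 7, 11 → H takes values {350, 341, 344, 340} — violation
(E=gamma, F=U39): rows 2, 4, 5 → H = 337, 337, 337 ✓
(E=alpha, F=U36): rows 6, 12 → H = 351, 351 ✓
(E=delta, F=U39): rows 8, 9, 10, 13 → H = 334, 334, 334, 334 ✓
Two rows agree on {E, F} but differ on H, so {E, F} → H does not hold.

No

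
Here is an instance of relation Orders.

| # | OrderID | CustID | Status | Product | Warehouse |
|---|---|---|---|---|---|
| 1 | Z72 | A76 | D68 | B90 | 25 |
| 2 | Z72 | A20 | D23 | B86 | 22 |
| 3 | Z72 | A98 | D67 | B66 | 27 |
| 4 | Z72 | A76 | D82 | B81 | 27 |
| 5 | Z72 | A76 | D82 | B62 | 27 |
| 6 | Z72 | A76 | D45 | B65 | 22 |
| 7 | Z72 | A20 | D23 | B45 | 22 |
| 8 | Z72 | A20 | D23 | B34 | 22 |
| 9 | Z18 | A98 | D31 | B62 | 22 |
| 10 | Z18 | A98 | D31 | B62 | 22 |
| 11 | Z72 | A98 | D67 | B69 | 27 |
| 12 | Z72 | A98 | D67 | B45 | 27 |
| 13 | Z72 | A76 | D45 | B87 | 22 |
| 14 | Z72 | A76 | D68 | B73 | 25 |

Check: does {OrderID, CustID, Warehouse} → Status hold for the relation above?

(OrderID=Z72, CustID=A76, Warehouse=25): rows 1, 14 → Status = D68, D68 ✓
(OrderID=Z72, CustID=A20, Warehouse=22): rows 2, 7, 8 → Status = D23, D23, D23 ✓
(OrderID=Z72, CustID=A98, Warehouse=27): rows 3, 11, 12 → Status = D67, D67, D67 ✓
(OrderID=Z72, CustID=A76, Warehouse=27): rows 4, 5 → Status = D82, D82 ✓
(OrderID=Z72, CustID=A76, Warehouse=22): rows 6, 13 → Status = D45, D45 ✓
(OrderID=Z18, CustID=A98, Warehouse=22): rows 9, 10 → Status = D31, D31 ✓
Every {OrderID, CustID, Warehouse} value is associated with a single Status value, so {OrderID, CustID, Warehouse} → Status holds.

Yes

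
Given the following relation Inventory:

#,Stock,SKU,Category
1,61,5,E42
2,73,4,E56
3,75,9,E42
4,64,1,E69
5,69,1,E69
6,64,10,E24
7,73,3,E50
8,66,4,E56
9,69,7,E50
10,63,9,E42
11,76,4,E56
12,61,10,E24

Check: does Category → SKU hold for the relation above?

Category=E42: rows 1, 3, 10 → SKU takes values {5, 9} — violation
Category=E56: rows 2, 8, 11 → SKU = 4, 4, 4 ✓
Category=E69: rows 4, 5 → SKU = 1, 1 ✓
Category=E24: rows 6, 12 → SKU = 10, 10 ✓
Category=E50: rows 7, 9 → SKU takes values {3, 7} — violation
Two rows agree on Category but differ on SKU, so Category → SKU does not hold.

No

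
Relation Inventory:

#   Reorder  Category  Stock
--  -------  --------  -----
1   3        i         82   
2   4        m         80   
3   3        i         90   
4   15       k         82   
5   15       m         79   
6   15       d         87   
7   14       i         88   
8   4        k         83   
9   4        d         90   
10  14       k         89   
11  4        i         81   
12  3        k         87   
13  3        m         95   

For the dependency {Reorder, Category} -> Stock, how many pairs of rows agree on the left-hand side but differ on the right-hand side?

1

(Reorder=3, Category=i): violating pairs (1,3) — 1 pair.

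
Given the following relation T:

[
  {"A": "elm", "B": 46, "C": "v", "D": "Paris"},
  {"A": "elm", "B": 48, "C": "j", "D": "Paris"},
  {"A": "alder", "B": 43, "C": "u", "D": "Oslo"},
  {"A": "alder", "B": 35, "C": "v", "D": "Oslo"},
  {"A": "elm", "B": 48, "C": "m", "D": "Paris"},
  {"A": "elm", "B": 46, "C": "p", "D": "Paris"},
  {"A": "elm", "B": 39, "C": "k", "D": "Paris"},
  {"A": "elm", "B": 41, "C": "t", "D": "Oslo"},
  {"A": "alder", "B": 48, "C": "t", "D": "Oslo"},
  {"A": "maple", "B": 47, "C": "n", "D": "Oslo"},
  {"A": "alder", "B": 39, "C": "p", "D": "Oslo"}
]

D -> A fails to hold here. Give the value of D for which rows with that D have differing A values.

Oslo

D=Paris: 5 rows → A = elm, elm, elm, elm, elm ✓
D=Oslo: 6 rows → A takes values {alder, elm, maple} — violation
The only D value with inconsistent A is D=Oslo.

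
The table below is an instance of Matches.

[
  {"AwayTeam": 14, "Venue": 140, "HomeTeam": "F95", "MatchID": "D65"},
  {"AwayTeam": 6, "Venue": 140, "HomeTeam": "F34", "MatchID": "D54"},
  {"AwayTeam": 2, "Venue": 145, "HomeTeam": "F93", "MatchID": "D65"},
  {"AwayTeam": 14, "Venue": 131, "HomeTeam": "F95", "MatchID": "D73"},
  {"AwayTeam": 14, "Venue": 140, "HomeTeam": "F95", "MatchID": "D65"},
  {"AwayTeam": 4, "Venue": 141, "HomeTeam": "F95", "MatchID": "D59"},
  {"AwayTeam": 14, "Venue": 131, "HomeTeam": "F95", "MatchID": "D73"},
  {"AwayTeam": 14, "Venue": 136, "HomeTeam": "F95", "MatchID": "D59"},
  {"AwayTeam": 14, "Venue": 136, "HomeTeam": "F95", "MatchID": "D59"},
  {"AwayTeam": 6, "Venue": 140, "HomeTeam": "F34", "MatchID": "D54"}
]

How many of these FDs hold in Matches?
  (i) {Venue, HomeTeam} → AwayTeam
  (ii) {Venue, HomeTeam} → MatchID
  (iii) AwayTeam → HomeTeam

3

(i) {Venue, HomeTeam} → AwayTeam: every LHS value maps to a single RHS value — holds.
(ii) {Venue, HomeTeam} → MatchID: every LHS value maps to a single RHS value — holds.
(iii) AwayTeam → HomeTeam: every LHS value maps to a single RHS value — holds.
3 of the 3 dependencies hold.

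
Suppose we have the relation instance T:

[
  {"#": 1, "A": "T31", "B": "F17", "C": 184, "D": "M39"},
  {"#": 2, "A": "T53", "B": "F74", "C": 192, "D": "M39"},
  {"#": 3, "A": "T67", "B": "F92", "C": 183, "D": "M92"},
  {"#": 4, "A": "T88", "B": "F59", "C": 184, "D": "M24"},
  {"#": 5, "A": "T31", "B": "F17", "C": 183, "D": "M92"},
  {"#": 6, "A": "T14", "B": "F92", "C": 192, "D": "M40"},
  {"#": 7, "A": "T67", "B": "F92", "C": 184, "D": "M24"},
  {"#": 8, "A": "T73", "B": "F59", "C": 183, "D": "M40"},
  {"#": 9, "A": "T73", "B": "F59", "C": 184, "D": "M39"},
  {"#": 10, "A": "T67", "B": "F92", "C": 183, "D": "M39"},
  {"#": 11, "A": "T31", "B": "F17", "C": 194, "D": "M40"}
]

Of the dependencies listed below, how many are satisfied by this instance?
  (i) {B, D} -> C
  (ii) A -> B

2

(i) {B, D} -> C: every LHS value maps to a single RHS value — holds.
(ii) A -> B: every LHS value maps to a single RHS value — holds.
2 of the 2 dependencies hold.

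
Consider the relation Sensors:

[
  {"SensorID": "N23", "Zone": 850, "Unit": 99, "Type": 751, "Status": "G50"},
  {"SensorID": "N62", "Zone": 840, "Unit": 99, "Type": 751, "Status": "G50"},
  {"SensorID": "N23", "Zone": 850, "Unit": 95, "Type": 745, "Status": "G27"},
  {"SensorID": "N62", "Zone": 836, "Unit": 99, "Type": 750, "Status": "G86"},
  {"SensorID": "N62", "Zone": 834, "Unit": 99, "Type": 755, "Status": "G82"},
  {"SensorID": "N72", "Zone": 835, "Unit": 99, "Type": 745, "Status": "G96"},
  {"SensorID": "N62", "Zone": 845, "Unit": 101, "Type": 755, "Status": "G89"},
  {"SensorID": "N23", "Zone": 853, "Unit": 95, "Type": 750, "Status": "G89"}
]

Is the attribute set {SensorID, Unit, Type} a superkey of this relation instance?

Yes

All 8 rows have distinct {SensorID, Unit, Type} values, so {SensorID, Unit, Type} → (all attributes) holds and {SensorID, Unit, Type} is a superkey.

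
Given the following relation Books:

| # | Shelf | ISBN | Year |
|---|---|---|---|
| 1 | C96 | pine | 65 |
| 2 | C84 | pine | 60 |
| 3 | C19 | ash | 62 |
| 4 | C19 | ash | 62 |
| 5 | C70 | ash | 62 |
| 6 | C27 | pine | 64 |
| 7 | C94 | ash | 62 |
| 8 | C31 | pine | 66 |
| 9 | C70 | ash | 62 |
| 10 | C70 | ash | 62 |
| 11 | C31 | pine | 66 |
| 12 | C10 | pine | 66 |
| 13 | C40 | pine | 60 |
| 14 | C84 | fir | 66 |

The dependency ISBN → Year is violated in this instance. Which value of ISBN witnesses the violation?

pine

ISBN=pine: rows 1, 2, 6, 8, 11, 12, 13 → Year takes values {65, 60, 64, 66} — violation
ISBN=ash: rows 3, 4, 5, 7, 9, 10 → Year = 62, 62, 62, 62, 62, 62 ✓
ISBN=fir: row 14 → Year = 66 ✓
The only ISBN value with inconsistent Year is ISBN=pine.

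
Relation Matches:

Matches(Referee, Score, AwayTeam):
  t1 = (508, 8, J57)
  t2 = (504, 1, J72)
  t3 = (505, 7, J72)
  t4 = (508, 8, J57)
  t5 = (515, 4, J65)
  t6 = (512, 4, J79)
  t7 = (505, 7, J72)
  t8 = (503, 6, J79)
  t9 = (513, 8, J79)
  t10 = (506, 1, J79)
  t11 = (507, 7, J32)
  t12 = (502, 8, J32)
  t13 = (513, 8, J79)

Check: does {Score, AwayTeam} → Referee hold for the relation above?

Yes

(Score=8, AwayTeam=J57): rows 1, 4 → Referee = 508, 508 ✓
(Score=1, AwayTeam=J72): row 2 → Referee = 504 ✓
(Score=7, AwayTeam=J72): rows 3, 7 → Referee = 505, 505 ✓
(Score=4, AwayTeam=J65): row 5 → Referee = 515 ✓
(Score=4, AwayTeam=J79): row 6 → Referee = 512 ✓
(Score=6, AwayTeam=J79): row 8 → Referee = 503 ✓
(Score=8, AwayTeam=J79): rows 9, 13 → Referee = 513, 513 ✓
(Score=1, AwayTeam=J79): row 10 → Referee = 506 ✓
(Score=7, AwayTeam=J32): row 11 → Referee = 507 ✓
(Score=8, AwayTeam=J32): row 12 → Referee = 502 ✓
Every {Score, AwayTeam} value is associated with a single Referee value, so {Score, AwayTeam} → Referee holds.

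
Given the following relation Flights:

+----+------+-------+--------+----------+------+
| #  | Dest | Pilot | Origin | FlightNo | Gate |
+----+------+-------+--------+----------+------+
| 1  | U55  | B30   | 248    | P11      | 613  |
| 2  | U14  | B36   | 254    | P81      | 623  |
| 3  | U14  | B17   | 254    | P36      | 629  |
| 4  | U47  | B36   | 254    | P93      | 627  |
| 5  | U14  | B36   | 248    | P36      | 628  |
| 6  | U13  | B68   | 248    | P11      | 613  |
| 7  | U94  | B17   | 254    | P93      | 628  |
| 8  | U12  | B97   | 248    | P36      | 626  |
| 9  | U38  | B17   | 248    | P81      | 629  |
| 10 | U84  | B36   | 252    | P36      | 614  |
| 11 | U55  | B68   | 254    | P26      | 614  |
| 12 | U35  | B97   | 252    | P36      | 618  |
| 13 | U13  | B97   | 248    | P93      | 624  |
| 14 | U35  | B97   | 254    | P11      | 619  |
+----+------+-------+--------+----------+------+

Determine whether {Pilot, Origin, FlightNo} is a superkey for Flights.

All 14 rows have distinct {Pilot, Origin, FlightNo} values, so {Pilot, Origin, FlightNo} → (all attributes) holds and {Pilot, Origin, FlightNo} is a superkey.

Yes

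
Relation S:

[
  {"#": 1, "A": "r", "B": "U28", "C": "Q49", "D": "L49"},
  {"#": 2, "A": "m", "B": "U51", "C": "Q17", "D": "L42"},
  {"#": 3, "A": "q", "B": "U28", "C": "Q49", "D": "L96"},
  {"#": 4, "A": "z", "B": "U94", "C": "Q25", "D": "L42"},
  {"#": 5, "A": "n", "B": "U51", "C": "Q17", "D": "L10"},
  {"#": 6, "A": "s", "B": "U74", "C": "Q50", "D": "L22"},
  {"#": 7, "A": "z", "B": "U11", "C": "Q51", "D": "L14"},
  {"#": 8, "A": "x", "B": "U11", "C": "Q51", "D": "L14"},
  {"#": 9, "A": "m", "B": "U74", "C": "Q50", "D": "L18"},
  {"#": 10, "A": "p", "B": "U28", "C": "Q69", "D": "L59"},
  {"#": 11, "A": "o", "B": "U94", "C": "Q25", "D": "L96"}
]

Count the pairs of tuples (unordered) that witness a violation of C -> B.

C=Q49: all 2 rows agree on B — 0 pairs.
C=Q17: all 2 rows agree on B — 0 pairs.
C=Q25: all 2 rows agree on B — 0 pairs.
C=Q50: all 2 rows agree on B — 0 pairs.
C=Q51: all 2 rows agree on B — 0 pairs.

0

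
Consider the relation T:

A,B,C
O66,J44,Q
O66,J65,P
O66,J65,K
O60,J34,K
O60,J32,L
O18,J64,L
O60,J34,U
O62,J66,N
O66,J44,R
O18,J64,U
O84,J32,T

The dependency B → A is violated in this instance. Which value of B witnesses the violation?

B=J44: 2 rows → A = O66, O66 ✓
B=J65: 2 rows → A = O66, O66 ✓
B=J34: 2 rows → A = O60, O60 ✓
B=J32: 2 rows → A takes values {O60, O84} — violation
B=J64: 2 rows → A = O18, O18 ✓
B=J66: 1 row → A = O62 ✓
The only B value with inconsistent A is B=J32.

J32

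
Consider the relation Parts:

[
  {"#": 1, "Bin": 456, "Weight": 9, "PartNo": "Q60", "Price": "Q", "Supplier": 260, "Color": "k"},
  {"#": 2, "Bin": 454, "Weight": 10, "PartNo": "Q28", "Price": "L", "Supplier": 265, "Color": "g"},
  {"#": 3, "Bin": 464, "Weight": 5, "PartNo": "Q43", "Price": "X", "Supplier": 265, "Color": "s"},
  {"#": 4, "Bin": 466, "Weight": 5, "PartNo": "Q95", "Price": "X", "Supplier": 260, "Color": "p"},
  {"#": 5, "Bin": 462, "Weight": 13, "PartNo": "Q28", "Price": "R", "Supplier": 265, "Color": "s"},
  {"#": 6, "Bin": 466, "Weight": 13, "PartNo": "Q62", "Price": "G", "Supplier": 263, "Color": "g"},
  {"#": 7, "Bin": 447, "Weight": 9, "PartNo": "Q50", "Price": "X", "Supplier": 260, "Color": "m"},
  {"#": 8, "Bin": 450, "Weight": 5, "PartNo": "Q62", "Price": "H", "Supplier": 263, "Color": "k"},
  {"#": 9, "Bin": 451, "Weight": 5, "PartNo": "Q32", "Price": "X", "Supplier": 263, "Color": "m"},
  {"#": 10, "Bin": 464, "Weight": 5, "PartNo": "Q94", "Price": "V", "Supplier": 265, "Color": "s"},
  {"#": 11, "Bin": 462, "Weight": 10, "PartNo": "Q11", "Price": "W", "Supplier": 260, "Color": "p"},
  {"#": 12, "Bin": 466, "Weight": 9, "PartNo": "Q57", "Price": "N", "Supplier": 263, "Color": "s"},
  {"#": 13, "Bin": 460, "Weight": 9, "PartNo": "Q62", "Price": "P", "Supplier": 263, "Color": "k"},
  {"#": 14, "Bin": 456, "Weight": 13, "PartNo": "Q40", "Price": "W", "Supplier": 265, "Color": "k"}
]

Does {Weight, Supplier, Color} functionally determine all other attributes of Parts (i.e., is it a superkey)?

No

Rows 3 and 10 have the same {Weight, Supplier, Color} value (Weight=5, Supplier=265, Color=s) but are distinct tuples, so {Weight, Supplier, Color} does not determine every attribute — not a superkey.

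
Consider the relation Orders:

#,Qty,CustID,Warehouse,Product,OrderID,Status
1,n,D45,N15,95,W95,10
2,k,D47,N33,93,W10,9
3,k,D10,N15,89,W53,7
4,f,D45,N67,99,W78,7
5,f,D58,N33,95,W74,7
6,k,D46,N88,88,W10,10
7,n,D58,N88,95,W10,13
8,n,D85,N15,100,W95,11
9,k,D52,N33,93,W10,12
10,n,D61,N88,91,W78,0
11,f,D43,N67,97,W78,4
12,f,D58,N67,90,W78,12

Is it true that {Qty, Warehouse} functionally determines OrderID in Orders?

No

(Qty=n, Warehouse=N15): rows 1, 8 → OrderID = W95, W95 ✓
(Qty=k, Warehouse=N33): rows 2, 9 → OrderID = W10, W10 ✓
(Qty=k, Warehouse=N15): row 3 → OrderID = W53 ✓
(Qty=f, Warehouse=N67): rows 4, 11, 12 → OrderID = W78, W78, W78 ✓
(Qty=f, Warehouse=N33): row 5 → OrderID = W74 ✓
(Qty=k, Warehouse=N88): row 6 → OrderID = W10 ✓
(Qty=n, Warehouse=N88): rows 7, 10 → OrderID takes values {W10, W78} — violation
Two rows agree on {Qty, Warehouse} but differ on OrderID, so {Qty, Warehouse} → OrderID does not hold.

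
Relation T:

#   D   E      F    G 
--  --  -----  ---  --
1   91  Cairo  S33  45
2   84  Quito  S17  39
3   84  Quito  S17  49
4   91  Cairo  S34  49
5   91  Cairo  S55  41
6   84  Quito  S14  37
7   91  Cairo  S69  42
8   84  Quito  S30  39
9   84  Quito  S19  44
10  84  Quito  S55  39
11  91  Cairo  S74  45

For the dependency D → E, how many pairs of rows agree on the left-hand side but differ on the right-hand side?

0

D=91: all 5 rows agree on E — 0 pairs.
D=84: all 6 rows agree on E — 0 pairs.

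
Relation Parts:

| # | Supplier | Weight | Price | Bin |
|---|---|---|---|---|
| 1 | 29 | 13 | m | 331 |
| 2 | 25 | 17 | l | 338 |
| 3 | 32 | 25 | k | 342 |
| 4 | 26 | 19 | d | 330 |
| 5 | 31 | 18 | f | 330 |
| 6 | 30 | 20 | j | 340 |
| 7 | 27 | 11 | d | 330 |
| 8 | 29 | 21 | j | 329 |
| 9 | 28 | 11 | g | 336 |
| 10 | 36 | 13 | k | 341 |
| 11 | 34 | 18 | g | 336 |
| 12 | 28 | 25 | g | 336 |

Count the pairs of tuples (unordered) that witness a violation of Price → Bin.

Price=k: violating pairs (3,10) — 1 pair.
Price=d: all 2 rows agree on Bin — 0 pairs.
Price=j: violating pairs (6,8) — 1 pair.
Price=g: all 3 rows agree on Bin — 0 pairs.

2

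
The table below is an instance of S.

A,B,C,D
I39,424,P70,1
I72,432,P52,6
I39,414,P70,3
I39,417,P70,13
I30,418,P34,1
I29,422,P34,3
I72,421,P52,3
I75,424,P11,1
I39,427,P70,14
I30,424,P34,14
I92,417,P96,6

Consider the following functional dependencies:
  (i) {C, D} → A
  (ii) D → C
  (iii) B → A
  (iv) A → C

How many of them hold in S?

(i) {C, D} → A: every LHS value maps to a single RHS value — holds.
(ii) D → C: D=1: 3 rows → C takes values {P70, P34, P11} — violation; D=6: 2 rows → C takes values {P52, P96} — violation; D=3: 3 rows → C takes values {P70, P34, P52} — violation; D=14: 2 rows → C takes values {P70, P34} — violation — fails.
(iii) B → A: B=424: 3 rows → A takes values {I39, I75, I30} — violation; B=417: 2 rows → A takes values {I39, I92} — violation — fails.
(iv) A → C: every LHS value maps to a single RHS value — holds.
2 of the 4 dependencies hold.

2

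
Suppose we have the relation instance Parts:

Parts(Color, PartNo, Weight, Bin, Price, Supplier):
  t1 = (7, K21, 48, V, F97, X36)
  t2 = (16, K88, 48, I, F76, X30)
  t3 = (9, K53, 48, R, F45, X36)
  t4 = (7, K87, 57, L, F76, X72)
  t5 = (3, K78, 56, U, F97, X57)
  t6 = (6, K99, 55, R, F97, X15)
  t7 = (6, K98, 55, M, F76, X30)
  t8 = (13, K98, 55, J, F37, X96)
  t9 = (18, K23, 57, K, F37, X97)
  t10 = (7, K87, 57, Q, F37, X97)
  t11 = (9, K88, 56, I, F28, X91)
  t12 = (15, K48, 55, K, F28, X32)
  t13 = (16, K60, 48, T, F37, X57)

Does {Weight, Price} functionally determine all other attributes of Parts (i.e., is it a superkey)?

Rows 9 and 10 have the same {Weight, Price} value (Weight=57, Price=F37) but are distinct tuples, so {Weight, Price} does not determine every attribute — not a superkey.

No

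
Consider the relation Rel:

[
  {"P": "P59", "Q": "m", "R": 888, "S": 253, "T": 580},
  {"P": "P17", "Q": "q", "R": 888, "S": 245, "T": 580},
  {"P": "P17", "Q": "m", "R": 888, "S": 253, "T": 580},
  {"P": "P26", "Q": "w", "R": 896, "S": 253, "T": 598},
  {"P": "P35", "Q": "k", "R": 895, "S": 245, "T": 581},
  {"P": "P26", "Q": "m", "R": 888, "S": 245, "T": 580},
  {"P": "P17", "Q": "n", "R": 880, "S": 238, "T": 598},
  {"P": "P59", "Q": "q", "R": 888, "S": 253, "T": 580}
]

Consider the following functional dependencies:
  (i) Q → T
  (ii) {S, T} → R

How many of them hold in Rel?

2

(i) Q → T: every LHS value maps to a single RHS value — holds.
(ii) {S, T} → R: every LHS value maps to a single RHS value — holds.
2 of the 2 dependencies hold.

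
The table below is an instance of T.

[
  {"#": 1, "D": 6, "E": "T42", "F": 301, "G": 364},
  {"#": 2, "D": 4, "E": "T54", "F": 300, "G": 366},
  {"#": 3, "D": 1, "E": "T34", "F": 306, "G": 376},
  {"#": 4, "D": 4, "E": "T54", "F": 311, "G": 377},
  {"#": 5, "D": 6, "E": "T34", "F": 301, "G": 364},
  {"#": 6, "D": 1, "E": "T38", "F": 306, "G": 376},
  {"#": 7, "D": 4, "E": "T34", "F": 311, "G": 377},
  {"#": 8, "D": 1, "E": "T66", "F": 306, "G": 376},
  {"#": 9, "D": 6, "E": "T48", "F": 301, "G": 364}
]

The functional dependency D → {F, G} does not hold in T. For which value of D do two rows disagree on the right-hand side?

D=6: rows 1, 5, 9 → {F,G} = (301, 364), (301, 364), (301, 364) ✓
D=4: rows 2, 4, 7 → {F,G} takes values {(300, 366), (311, 377)} — violation
D=1: rows 3, 6, 8 → {F,G} = (306, 376), (306, 376), (306, 376) ✓
The only D value with inconsistent RHS is D=4.

4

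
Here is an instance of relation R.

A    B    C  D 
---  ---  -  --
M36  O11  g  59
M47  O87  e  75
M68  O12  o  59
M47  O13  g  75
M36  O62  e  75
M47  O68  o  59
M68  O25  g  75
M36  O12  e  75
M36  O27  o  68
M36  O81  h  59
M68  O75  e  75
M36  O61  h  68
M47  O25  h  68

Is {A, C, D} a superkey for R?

Two distinct rows share (A=M36, C=e, D=75), so {A, C, D} does not determine every attribute — not a superkey.

No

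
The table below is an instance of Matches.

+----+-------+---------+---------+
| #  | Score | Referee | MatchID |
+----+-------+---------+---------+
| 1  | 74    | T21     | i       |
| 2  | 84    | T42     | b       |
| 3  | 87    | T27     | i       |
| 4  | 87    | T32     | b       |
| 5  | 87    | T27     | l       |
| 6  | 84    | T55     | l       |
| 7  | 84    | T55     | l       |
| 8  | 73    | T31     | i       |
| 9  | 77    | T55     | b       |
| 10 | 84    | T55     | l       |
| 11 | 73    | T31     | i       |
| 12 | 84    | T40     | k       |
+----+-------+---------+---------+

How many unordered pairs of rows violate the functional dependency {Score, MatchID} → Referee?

(Score=84, MatchID=l): all 3 rows agree on Referee — 0 pairs.
(Score=73, MatchID=i): all 2 rows agree on Referee — 0 pairs.

0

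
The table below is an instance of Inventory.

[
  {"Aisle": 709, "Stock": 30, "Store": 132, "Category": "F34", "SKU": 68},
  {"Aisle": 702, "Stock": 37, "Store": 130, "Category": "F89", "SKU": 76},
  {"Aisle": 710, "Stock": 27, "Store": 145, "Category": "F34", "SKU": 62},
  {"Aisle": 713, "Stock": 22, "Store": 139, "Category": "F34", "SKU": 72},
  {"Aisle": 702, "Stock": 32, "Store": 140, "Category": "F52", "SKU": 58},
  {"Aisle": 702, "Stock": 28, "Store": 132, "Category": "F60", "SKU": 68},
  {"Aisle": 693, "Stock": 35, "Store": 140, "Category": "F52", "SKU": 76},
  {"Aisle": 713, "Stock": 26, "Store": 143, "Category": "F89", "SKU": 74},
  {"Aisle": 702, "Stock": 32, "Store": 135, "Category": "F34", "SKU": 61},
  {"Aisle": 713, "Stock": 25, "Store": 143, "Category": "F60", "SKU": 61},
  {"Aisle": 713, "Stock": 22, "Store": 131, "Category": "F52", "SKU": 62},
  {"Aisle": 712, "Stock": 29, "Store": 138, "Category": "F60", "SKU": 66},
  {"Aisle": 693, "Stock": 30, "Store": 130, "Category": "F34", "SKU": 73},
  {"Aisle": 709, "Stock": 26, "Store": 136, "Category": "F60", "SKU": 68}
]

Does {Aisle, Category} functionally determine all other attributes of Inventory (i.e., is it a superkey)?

Yes

All 14 rows have distinct {Aisle, Category} values, so {Aisle, Category} → (all attributes) holds and {Aisle, Category} is a superkey.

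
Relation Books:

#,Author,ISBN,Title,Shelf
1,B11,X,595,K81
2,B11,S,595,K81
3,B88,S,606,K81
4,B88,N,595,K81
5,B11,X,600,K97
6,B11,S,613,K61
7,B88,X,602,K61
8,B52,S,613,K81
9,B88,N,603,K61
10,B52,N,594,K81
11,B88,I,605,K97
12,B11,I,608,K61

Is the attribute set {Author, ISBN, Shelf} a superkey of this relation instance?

Yes

All 12 rows have distinct {Author, ISBN, Shelf} values, so {Author, ISBN, Shelf} → (all attributes) holds and {Author, ISBN, Shelf} is a superkey.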